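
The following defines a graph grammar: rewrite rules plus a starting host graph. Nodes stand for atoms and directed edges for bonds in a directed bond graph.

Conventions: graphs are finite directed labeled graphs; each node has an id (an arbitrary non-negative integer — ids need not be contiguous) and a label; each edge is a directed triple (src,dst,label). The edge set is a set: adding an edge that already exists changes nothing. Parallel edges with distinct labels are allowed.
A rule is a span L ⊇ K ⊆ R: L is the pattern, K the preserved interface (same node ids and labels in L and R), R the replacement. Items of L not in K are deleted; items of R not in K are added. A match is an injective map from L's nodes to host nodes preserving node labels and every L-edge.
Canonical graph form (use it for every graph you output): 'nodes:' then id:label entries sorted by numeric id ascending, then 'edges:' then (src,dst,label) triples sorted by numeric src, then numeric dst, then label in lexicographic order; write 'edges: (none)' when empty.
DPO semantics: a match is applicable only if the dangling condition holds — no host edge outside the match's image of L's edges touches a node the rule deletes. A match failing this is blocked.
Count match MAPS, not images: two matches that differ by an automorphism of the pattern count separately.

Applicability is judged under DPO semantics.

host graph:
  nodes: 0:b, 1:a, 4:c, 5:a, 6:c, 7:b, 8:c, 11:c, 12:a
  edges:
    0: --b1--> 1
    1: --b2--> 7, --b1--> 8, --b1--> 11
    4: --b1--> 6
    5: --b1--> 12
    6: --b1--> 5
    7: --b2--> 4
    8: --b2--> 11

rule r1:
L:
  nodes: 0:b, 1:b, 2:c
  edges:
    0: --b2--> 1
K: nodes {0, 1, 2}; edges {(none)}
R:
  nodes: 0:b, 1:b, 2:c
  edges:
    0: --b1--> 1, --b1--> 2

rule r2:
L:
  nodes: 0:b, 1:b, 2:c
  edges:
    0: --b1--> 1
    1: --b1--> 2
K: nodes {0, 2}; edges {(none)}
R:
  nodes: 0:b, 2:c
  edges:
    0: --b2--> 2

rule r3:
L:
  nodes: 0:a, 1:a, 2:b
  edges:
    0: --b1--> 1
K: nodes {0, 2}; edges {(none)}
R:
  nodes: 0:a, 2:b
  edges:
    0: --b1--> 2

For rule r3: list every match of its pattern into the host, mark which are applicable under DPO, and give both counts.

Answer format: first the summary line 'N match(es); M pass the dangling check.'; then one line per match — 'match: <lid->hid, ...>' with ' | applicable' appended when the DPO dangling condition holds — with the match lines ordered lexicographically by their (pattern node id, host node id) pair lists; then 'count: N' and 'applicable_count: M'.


2 match(es); 2 pass the dangling check.
match: 0->5, 1->12, 2->0 | applicable
match: 0->5, 1->12, 2->7 | applicable
count: 2
applicable_count: 2


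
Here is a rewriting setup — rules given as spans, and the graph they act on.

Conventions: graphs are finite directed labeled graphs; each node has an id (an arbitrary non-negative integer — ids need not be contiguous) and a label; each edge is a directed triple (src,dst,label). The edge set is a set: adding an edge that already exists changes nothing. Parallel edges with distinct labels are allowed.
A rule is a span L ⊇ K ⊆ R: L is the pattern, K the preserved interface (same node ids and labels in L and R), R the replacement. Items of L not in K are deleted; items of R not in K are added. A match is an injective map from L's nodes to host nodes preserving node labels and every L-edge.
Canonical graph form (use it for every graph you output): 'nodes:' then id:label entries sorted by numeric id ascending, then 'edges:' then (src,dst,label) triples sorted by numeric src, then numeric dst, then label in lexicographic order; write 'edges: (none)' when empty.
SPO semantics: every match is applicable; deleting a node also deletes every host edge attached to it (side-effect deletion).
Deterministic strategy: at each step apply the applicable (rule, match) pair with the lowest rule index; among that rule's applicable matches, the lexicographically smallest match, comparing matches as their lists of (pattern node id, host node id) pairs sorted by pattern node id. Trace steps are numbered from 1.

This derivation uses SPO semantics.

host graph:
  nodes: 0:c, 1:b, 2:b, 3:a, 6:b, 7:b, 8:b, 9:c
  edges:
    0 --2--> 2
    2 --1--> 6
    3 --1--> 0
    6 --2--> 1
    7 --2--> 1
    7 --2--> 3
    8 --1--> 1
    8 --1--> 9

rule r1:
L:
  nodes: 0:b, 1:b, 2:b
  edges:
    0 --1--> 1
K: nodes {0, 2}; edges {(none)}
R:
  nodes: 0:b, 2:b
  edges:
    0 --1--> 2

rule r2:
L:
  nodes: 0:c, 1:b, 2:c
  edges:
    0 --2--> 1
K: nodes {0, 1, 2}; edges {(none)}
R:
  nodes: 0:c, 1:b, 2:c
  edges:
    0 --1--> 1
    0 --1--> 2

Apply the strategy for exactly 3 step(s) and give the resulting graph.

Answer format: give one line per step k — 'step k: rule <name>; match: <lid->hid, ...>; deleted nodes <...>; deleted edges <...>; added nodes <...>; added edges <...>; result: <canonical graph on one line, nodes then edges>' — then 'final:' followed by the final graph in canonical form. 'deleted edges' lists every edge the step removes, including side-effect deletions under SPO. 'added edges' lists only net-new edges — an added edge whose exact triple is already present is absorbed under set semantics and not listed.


step 1: rule r1; match: 0->2, 1->6, 2->1; deleted nodes 6; deleted edges (2,6,1); (6,1,2); added nodes (none); added edges (2,1,1); result: nodes: 0:c, 1:b, 2:b, 3:a, 7:b, 8:b, 9:c edges: (0,2,2); (2,1,1); (3,0,1); (7,1,2); (7,3,2); (8,1,1); (8,9,1)
step 2: rule r1; match: 0->2, 1->1, 2->7; deleted nodes 1; deleted edges (2,1,1); (7,1,2); (8,1,1); added nodes (none); added edges (2,7,1); result: nodes: 0:c, 2:b, 3:a, 7:b, 8:b, 9:c edges: (0,2,2); (2,7,1); (3,0,1); (7,3,2); (8,9,1)
step 3: rule r1; match: 0->2, 1->7, 2->8; deleted nodes 7; deleted edges (2,7,1); (7,3,2); added nodes (none); added edges (2,8,1); result: nodes: 0:c, 2:b, 3:a, 8:b, 9:c edges: (0,2,2); (2,8,1); (3,0,1); (8,9,1)
final:
nodes: 0:c, 2:b, 3:a, 8:b, 9:c
edges: (0,2,2); (2,8,1); (3,0,1); (8,9,1)


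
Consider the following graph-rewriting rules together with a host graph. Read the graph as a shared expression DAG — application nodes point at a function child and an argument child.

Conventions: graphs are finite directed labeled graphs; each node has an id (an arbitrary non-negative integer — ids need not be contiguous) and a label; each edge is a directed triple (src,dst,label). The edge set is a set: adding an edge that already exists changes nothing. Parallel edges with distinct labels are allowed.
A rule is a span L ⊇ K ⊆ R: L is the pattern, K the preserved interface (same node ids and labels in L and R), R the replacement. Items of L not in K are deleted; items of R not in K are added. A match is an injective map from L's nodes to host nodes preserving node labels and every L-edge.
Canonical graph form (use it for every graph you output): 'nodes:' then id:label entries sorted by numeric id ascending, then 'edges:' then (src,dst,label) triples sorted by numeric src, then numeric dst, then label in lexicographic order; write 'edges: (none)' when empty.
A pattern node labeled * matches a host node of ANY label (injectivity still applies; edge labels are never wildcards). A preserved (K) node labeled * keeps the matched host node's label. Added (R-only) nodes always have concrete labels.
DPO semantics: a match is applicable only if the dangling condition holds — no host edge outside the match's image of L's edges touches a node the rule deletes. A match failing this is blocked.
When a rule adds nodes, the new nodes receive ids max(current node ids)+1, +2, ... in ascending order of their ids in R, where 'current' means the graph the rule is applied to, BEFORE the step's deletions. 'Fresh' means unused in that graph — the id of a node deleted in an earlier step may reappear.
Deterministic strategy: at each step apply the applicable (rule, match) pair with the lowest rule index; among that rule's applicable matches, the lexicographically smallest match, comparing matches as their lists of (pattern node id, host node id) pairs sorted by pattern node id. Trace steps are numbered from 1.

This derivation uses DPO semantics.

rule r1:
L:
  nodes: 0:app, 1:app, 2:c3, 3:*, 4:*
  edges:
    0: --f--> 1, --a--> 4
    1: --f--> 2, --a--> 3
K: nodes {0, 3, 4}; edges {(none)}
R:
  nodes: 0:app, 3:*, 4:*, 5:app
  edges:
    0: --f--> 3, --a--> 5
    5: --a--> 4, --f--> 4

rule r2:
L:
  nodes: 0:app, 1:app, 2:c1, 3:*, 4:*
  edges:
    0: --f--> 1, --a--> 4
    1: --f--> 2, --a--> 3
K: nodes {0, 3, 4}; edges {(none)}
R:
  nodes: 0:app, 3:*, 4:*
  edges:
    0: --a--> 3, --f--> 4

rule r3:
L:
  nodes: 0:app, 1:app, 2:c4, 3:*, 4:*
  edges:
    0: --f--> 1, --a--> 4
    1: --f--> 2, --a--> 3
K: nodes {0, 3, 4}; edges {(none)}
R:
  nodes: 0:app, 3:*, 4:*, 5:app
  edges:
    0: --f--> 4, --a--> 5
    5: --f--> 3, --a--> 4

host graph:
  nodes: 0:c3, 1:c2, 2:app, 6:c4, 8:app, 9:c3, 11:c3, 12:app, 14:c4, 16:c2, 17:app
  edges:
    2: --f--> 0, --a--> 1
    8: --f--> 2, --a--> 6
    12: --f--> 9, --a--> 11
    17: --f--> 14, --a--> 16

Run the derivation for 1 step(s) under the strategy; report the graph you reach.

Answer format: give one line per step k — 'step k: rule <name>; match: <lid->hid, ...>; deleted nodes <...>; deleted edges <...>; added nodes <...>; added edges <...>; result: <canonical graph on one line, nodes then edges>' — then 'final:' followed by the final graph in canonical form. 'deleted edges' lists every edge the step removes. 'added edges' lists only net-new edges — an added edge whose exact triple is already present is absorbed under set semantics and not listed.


step 1: rule r1; match: 0->8, 1->2, 2->0, 3->1, 4->6; deleted nodes 0, 2; deleted edges (2,0,f); (2,1,a); (8,2,f); (8,6,a); added nodes 18; added edges (8,1,f); (8,18,a); (18,6,a); (18,6,f); result: nodes: 1:c2, 6:c4, 8:app, 9:c3, 11:c3, 12:app, 14:c4, 16:c2, 17:app, 18:app edges: (8,1,f); (8,18,a); (12,9,f); (12,11,a); (17,14,f); (17,16,a); (18,6,a); (18,6,f)
final:
nodes: 1:c2, 6:c4, 8:app, 9:c3, 11:c3, 12:app, 14:c4, 16:c2, 17:app, 18:app
edges: (8,1,f); (8,18,a); (12,9,f); (12,11,a); (17,14,f); (17,16,a); (18,6,a); (18,6,f)


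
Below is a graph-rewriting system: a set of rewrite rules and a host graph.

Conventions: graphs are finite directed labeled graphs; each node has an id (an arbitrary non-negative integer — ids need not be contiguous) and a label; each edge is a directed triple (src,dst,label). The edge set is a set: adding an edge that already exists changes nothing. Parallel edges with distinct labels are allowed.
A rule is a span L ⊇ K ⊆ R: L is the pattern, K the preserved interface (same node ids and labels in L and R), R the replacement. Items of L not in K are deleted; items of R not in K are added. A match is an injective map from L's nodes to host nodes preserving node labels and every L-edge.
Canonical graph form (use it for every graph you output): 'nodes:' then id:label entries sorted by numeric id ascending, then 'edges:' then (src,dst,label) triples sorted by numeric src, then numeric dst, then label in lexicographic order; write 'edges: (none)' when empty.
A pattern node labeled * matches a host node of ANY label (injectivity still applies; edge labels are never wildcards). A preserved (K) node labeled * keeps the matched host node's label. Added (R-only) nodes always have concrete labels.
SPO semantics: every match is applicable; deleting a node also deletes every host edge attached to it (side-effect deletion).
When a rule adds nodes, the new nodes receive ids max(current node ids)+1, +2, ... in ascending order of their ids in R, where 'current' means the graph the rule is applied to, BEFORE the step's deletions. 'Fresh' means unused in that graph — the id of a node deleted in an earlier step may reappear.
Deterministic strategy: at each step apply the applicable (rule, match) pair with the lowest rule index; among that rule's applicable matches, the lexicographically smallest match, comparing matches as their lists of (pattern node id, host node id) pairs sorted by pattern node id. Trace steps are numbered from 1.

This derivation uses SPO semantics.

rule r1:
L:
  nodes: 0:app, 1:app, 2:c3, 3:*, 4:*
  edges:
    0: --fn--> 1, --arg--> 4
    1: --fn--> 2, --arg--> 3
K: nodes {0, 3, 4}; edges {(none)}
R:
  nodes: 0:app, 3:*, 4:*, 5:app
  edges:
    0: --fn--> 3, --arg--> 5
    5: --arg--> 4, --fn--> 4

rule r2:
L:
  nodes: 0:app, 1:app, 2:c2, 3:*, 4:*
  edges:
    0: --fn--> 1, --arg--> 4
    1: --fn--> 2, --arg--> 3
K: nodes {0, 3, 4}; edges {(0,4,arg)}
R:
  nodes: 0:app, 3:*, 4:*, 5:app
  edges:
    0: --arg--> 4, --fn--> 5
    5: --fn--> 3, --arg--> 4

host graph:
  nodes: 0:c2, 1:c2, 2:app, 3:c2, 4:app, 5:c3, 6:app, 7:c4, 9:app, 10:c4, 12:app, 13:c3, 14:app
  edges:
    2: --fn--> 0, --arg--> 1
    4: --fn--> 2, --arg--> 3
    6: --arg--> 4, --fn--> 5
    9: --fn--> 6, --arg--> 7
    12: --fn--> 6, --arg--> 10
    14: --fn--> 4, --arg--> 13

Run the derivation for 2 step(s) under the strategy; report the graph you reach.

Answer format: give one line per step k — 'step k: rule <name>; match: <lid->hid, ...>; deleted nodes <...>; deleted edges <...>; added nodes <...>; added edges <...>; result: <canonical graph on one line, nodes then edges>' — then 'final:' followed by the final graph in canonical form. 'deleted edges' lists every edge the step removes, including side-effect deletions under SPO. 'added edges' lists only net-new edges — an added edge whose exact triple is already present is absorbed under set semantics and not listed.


step 1: rule r1; match: 0->9, 1->6, 2->5, 3->4, 4->7; deleted nodes 5, 6; deleted edges (6,4,arg); (6,5,fn); (9,6,fn); (9,7,arg); (12,6,fn); added nodes 15; added edges (9,4,fn); (9,15,arg); (15,7,arg); (15,7,fn); result: nodes: 0:c2, 1:c2, 2:app, 3:c2, 4:app, 7:c4, 9:app, 10:c4, 12:app, 13:c3, 14:app, 15:app edges: (2,0,fn); (2,1,arg); (4,2,fn); (4,3,arg); (9,4,fn); (9,15,arg); (12,10,arg); (14,4,fn); (14,13,arg); (15,7,arg); (15,7,fn)
step 2: rule r2; match: 0->4, 1->2, 2->0, 3->1, 4->3; deleted nodes 0, 2; deleted edges (2,0,fn); (2,1,arg); (4,2,fn); added nodes 16; added edges (4,16,fn); (16,1,fn); (16,3,arg); result: nodes: 1:c2, 3:c2, 4:app, 7:c4, 9:app, 10:c4, 12:app, 13:c3, 14:app, 15:app, 16:app edges: (4,3,arg); (4,16,fn); (9,4,fn); (9,15,arg); (12,10,arg); (14,4,fn); (14,13,arg); (15,7,arg); (15,7,fn); (16,1,fn); (16,3,arg)
final:
nodes: 1:c2, 3:c2, 4:app, 7:c4, 9:app, 10:c4, 12:app, 13:c3, 14:app, 15:app, 16:app
edges: (4,3,arg); (4,16,fn); (9,4,fn); (9,15,arg); (12,10,arg); (14,4,fn); (14,13,arg); (15,7,arg); (15,7,fn); (16,1,fn); (16,3,arg)


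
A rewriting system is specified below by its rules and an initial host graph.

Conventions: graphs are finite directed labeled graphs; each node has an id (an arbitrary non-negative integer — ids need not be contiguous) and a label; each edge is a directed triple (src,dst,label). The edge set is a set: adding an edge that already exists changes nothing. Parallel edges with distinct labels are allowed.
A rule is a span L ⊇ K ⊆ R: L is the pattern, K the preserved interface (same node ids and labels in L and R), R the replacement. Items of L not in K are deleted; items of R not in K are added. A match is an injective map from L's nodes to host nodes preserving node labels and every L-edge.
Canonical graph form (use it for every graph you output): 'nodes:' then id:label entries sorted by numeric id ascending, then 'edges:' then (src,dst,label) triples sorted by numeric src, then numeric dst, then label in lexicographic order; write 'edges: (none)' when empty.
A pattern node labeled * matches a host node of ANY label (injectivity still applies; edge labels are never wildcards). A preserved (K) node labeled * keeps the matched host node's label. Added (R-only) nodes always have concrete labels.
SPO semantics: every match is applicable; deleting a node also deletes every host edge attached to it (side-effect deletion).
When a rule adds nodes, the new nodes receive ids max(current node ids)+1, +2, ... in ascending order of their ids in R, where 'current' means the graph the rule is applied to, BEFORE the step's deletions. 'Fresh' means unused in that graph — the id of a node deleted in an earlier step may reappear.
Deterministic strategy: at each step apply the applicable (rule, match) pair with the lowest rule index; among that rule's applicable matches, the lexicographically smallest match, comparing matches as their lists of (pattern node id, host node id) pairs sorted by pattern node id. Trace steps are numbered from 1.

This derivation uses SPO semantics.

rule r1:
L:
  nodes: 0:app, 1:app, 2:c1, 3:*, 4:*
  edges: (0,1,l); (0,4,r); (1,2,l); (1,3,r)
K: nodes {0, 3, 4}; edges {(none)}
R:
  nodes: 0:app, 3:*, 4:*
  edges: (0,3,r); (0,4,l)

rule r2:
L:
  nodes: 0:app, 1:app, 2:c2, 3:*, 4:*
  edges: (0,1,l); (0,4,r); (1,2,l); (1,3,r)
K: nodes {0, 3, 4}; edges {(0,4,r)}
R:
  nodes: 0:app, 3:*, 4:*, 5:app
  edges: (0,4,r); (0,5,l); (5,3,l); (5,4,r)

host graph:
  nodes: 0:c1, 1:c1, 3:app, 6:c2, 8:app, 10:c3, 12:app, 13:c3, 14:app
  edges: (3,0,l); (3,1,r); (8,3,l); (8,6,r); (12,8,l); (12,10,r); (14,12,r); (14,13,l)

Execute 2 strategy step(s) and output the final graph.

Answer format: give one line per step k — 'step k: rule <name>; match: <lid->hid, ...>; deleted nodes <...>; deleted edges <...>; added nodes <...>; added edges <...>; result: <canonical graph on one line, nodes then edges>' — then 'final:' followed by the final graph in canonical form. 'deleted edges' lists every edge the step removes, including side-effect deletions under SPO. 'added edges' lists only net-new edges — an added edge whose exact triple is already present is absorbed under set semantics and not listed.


step 1: rule r1; match: 0->8, 1->3, 2->0, 3->1, 4->6; deleted nodes 0, 3; deleted edges (3,0,l); (3,1,r); (8,3,l); (8,6,r); added nodes (none); added edges (8,1,r); (8,6,l); result: nodes: 1:c1, 6:c2, 8:app, 10:c3, 12:app, 13:c3, 14:app edges: (8,1,r); (8,6,l); (12,8,l); (12,10,r); (14,12,r); (14,13,l)
step 2: rule r2; match: 0->12, 1->8, 2->6, 3->1, 4->10; deleted nodes 6, 8; deleted edges (8,1,r); (8,6,l); (12,8,l); added nodes 15; added edges (12,15,l); (15,1,l); (15,10,r); result: nodes: 1:c1, 10:c3, 12:app, 13:c3, 14:app, 15:app edges: (12,10,r); (12,15,l); (14,12,r); (14,13,l); (15,1,l); (15,10,r)
final:
nodes: 1:c1, 10:c3, 12:app, 13:c3, 14:app, 15:app
edges: (12,10,r); (12,15,l); (14,12,r); (14,13,l); (15,1,l); (15,10,r)


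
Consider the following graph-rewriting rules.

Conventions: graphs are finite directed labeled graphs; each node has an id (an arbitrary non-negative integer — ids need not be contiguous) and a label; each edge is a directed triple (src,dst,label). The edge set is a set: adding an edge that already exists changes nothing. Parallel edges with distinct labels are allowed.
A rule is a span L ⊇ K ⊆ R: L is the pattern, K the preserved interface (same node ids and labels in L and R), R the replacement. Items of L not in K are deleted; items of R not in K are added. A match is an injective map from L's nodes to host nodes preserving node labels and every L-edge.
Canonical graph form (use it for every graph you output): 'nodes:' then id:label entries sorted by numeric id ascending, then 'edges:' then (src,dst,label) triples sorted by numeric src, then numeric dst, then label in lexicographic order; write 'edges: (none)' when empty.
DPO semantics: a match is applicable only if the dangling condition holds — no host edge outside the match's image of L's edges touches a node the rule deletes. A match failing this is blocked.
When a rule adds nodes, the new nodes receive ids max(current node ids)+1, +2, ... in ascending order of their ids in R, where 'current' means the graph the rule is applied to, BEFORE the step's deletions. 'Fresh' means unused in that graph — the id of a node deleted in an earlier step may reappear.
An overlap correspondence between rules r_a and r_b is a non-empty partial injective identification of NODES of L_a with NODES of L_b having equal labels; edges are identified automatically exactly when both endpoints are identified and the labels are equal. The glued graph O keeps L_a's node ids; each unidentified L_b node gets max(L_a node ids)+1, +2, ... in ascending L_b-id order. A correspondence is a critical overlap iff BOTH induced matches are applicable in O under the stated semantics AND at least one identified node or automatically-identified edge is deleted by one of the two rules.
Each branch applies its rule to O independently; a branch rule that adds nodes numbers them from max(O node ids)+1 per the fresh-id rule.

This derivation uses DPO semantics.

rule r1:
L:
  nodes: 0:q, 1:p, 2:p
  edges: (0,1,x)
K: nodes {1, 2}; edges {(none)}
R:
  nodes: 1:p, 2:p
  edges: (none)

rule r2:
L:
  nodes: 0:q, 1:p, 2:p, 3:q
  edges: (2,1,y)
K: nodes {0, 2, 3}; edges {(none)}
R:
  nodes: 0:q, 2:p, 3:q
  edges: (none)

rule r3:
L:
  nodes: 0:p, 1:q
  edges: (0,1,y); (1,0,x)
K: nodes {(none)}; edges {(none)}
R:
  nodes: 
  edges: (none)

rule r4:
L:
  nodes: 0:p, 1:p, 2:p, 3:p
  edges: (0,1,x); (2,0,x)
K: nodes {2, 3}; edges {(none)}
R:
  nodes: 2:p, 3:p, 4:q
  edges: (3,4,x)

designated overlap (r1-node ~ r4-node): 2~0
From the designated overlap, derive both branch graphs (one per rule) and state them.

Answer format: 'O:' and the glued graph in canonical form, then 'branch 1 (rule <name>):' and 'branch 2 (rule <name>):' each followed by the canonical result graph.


O:
nodes: 0:q, 1:p, 2:p, 3:p, 4:p, 5:p
edges: (0,1,x); (2,3,x); (4,2,x)
branch 1 (rule r1):
nodes: 1:p, 2:p, 3:p, 4:p, 5:p
edges: (2,3,x); (4,2,x)
branch 2 (rule r4):
nodes: 0:q, 1:p, 4:p, 5:p, 6:q
edges: (0,1,x); (5,6,x)


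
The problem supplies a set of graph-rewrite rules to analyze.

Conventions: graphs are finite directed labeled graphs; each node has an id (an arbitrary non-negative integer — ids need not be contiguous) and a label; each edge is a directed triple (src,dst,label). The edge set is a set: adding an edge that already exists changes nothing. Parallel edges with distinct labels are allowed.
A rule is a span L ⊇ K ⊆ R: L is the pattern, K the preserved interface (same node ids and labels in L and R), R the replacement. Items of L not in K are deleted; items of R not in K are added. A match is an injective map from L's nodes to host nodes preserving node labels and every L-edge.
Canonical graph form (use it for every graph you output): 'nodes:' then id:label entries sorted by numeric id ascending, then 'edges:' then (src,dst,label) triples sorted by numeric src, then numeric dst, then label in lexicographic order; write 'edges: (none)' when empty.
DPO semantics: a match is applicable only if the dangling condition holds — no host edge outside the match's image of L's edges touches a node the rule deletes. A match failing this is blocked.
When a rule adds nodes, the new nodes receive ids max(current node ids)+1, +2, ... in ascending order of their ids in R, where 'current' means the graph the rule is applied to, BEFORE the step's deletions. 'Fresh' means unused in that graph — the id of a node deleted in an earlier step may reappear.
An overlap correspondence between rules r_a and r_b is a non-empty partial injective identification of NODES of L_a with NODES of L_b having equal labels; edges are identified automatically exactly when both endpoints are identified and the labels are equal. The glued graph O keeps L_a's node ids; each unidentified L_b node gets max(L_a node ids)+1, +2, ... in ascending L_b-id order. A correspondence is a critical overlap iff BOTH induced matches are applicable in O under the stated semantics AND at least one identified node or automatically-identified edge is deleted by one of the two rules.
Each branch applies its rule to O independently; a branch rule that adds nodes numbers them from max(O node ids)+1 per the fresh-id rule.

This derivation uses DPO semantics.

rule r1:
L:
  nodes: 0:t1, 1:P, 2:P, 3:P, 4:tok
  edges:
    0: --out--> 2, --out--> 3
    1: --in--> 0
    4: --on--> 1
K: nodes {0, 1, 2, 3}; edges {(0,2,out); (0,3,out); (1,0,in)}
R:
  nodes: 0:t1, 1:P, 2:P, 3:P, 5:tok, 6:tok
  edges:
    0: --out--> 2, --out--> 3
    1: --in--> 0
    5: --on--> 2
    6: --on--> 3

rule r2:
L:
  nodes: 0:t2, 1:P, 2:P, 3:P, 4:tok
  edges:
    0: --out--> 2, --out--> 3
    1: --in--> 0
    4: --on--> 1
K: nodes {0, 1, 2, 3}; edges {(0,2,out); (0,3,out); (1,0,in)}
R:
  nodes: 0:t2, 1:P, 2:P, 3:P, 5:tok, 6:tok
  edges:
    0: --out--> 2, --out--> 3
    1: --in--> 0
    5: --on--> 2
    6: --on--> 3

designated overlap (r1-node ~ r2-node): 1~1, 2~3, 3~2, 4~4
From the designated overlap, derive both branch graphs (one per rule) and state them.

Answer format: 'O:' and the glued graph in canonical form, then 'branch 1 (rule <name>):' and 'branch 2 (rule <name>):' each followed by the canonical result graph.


O:
nodes: 0:t1, 1:P, 2:P, 3:P, 4:tok, 5:t2
edges: (0,2,out); (0,3,out); (1,0,in); (1,5,in); (4,1,on); (5,2,out); (5,3,out)
branch 1 (rule r1):
nodes: 0:t1, 1:P, 2:P, 3:P, 5:t2, 6:tok, 7:tok
edges: (0,2,out); (0,3,out); (1,0,in); (1,5,in); (5,2,out); (5,3,out); (6,2,on); (7,3,on)
branch 2 (rule r2):
nodes: 0:t1, 1:P, 2:P, 3:P, 5:t2, 6:tok, 7:tok
edges: (0,2,out); (0,3,out); (1,0,in); (1,5,in); (5,2,out); (5,3,out); (6,3,on); (7,2,on)


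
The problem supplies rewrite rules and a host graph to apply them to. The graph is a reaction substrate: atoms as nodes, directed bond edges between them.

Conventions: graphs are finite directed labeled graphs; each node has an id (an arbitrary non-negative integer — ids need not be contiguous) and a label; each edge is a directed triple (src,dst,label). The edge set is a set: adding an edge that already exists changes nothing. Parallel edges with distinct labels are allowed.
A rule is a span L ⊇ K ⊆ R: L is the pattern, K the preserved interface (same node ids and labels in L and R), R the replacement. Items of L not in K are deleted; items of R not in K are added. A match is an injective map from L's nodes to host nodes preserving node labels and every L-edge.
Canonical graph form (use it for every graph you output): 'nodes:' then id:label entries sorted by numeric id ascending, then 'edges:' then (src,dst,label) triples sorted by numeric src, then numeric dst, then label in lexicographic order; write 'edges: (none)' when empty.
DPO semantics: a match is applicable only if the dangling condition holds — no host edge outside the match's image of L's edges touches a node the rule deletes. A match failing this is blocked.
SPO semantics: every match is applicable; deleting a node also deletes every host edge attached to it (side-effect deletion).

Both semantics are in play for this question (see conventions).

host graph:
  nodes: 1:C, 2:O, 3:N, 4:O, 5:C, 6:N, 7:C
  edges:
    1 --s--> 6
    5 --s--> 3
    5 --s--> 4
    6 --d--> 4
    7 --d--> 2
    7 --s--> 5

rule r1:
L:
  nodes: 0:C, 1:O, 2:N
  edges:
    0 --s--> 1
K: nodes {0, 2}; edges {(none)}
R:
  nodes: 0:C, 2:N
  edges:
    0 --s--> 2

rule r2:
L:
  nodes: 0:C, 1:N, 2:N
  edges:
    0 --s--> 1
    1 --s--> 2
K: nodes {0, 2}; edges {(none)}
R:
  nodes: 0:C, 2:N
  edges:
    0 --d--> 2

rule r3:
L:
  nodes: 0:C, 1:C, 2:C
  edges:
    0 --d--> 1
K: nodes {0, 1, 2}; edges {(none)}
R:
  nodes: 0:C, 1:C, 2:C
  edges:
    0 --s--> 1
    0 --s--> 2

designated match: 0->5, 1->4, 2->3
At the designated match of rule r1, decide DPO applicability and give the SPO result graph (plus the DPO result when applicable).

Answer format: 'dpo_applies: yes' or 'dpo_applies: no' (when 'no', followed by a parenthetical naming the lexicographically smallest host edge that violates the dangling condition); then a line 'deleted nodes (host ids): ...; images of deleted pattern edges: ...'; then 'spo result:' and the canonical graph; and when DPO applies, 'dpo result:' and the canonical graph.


dpo_applies: no
(the rule deletes node 4, which keeps host edge (6,4,d) outside the match image — the dangling condition fails, DPO blocks; SPO proceeds and side-deletes such edges)
deleted nodes (host ids): 4; images of deleted pattern edges: (5,4,s)
spo result:
nodes: 1:C, 2:O, 3:N, 5:C, 6:N, 7:C
edges: (1,6,s); (5,3,s); (7,2,d); (7,5,s)


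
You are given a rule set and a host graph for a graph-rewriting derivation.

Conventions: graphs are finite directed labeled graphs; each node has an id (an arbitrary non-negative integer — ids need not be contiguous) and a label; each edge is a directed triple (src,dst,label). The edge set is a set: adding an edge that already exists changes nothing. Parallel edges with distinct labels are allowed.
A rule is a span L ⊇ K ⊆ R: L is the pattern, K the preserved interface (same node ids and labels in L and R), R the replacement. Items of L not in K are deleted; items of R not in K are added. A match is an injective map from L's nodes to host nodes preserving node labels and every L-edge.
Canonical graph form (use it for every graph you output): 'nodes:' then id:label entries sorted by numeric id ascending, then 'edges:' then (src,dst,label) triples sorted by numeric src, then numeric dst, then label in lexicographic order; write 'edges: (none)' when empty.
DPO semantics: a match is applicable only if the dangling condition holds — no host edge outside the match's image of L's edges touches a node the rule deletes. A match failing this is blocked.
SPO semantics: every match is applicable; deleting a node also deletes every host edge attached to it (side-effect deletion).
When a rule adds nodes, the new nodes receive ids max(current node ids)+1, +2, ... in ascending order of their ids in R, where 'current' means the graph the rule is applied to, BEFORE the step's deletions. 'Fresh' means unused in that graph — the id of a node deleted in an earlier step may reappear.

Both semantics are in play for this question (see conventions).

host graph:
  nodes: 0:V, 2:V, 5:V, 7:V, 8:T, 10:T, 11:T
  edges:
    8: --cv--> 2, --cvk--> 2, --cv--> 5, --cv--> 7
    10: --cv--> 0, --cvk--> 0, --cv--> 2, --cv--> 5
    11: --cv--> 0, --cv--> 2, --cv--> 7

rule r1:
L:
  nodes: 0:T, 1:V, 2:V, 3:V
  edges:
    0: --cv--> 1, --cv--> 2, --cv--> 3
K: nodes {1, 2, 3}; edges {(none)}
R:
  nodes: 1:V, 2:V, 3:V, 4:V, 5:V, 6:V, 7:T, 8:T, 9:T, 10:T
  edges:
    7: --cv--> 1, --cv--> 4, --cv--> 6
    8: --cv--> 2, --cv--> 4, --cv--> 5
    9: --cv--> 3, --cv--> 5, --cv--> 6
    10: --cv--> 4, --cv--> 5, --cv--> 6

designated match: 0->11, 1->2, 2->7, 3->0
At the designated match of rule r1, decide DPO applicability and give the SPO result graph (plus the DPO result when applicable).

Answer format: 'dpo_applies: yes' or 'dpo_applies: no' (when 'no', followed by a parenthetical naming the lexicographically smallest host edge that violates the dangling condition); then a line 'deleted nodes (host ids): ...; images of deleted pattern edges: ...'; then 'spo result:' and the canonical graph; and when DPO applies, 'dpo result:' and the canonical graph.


dpo_applies: yes
deleted nodes (host ids): 11; images of deleted pattern edges: (11,0,cv); (11,2,cv); (11,7,cv)
spo result:
nodes: 0:V, 2:V, 5:V, 7:V, 8:T, 10:T, 12:V, 13:V, 14:V, 15:T, 16:T, 17:T, 18:T
edges: (8,2,cv); (8,2,cvk); (8,5,cv); (8,7,cv); (10,0,cv); (10,0,cvk); (10,2,cv); (10,5,cv); (15,2,cv); (15,12,cv); (15,14,cv); (16,7,cv); (16,12,cv); (16,13,cv); (17,0,cv); (17,13,cv); (17,14,cv); (18,12,cv); (18,13,cv); (18,14,cv)
dpo result:
nodes: 0:V, 2:V, 5:V, 7:V, 8:T, 10:T, 12:V, 13:V, 14:V, 15:T, 16:T, 17:T, 18:T
edges: (8,2,cv); (8,2,cvk); (8,5,cv); (8,7,cv); (10,0,cv); (10,0,cvk); (10,2,cv); (10,5,cv); (15,2,cv); (15,12,cv); (15,14,cv); (16,7,cv); (16,12,cv); (16,13,cv); (17,0,cv); (17,13,cv); (17,14,cv); (18,12,cv); (18,13,cv); (18,14,cv)


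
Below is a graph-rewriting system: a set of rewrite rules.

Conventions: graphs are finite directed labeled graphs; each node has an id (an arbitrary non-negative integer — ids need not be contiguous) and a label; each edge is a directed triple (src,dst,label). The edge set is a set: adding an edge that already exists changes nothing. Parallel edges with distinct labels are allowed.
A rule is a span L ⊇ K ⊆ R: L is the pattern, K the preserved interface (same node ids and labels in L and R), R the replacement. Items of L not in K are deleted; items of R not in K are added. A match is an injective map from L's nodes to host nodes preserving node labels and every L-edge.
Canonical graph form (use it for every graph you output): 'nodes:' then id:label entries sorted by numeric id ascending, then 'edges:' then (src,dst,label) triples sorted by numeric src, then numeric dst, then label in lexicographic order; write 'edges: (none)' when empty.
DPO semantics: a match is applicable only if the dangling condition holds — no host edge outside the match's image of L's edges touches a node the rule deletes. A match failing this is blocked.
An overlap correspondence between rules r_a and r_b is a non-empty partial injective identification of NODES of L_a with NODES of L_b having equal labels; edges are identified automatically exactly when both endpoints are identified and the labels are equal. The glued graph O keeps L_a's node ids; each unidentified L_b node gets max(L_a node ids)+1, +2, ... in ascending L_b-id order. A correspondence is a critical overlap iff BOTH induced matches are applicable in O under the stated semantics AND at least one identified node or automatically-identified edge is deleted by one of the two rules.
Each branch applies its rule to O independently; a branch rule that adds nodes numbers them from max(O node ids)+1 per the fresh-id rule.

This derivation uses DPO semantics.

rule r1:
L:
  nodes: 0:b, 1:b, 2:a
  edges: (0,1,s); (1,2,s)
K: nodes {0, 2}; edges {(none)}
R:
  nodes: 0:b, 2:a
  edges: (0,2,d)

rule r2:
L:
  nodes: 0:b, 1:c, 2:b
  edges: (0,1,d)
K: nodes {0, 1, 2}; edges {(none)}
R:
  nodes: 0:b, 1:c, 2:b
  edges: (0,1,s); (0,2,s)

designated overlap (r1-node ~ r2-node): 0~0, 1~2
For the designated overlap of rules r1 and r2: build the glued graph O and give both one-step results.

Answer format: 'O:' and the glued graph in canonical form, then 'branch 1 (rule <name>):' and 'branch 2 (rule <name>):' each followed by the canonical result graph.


O:
nodes: 0:b, 1:b, 2:a, 3:c
edges: (0,1,s); (0,3,d); (1,2,s)
branch 1 (rule r1):
nodes: 0:b, 2:a, 3:c
edges: (0,2,d); (0,3,d)
branch 2 (rule r2):
nodes: 0:b, 1:b, 2:a, 3:c
edges: (0,1,s); (0,3,s); (1,2,s)


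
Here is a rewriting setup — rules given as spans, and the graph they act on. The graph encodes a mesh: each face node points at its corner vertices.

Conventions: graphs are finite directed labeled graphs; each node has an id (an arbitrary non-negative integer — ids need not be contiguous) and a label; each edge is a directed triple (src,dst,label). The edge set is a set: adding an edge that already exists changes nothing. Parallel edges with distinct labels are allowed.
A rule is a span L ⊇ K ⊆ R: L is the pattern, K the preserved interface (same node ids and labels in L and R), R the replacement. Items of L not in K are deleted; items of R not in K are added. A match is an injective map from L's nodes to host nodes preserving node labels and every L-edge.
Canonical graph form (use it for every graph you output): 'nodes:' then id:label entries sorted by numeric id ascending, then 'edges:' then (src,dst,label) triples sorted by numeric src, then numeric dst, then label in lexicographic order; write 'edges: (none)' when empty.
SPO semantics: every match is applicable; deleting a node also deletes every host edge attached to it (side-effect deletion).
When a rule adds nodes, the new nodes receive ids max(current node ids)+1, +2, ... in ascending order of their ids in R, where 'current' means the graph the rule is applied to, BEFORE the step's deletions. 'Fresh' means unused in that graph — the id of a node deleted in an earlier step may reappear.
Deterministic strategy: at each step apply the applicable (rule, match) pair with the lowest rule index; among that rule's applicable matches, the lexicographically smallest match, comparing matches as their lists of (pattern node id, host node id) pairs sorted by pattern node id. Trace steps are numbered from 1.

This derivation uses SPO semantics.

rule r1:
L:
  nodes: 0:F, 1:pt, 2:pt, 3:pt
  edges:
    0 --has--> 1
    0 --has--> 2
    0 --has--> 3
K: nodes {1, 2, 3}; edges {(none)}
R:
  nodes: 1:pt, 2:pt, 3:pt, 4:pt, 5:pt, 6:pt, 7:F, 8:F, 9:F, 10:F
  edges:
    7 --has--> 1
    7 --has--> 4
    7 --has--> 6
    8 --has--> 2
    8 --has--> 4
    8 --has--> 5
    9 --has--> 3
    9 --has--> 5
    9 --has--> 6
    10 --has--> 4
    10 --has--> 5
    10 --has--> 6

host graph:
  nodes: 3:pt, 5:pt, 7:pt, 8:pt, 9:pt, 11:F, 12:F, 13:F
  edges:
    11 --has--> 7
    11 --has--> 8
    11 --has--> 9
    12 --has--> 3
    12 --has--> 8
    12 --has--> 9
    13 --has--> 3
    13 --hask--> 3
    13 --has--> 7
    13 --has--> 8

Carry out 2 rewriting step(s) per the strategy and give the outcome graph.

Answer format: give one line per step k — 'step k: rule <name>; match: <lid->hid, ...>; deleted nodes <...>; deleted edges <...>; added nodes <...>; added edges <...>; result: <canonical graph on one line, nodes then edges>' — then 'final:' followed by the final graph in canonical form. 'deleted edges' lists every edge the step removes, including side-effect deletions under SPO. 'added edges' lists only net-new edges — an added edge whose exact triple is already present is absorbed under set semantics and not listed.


step 1: rule r1; match: 0->11, 1->7, 2->8, 3->9; deleted nodes 11; deleted edges (11,7,has); (11,8,has); (11,9,has); added nodes 14, 15, 16, 17, 18, 19, 20; added edges (17,7,has); (17,14,has); (17,16,has); (18,8,has); (18,14,has); (18,15,has); (19,9,has); (19,15,has); (19,16,has); (20,14,has); (20,15,has); (20,16,has); result: nodes: 3:pt, 5:pt, 7:pt, 8:pt, 9:pt, 12:F, 13:F, 14:pt, 15:pt, 16:pt, 17:F, 18:F, 19:F, 20:F edges: (12,3,has); (12,8,has); (12,9,has); (13,3,has); (13,3,hask); (13,7,has); (13,8,has); (17,7,has); (17,14,has); (17,16,has); (18,8,has); (18,14,has); (18,15,has); (19,9,has); (19,15,has); (19,16,has); (20,14,has); (20,15,has); (20,16,has)
step 2: rule r1; match: 0->12, 1->3, 2->8, 3->9; deleted nodes 12; deleted edges (12,3,has); (12,8,has); (12,9,has); added nodes 21, 22, 23, 24, 25, 26, 27; added edges (24,3,has); (24,21,has); (24,23,has); (25,8,has); (25,21,has); (25,22,has); (26,9,has); (26,22,has); (26,23,has); (27,21,has); (27,22,has); (27,23,has); result: nodes: 3:pt, 5:pt, 7:pt, 8:pt, 9:pt, 13:F, 14:pt, 15:pt, 16:pt, 17:F, 18:F, 19:F, 20:F, 21:pt, 22:pt, 23:pt, 24:F, 25:F, 26:F, 27:F edges: (13,3,has); (13,3,hask); (13,7,has); (13,8,has); (17,7,has); (17,14,has); (17,16,has); (18,8,has); (18,14,has); (18,15,has); (19,9,has); (19,15,has); (19,16,has); (20,14,has); (20,15,has); (20,16,has); (24,3,has); (24,21,has); (24,23,has); (25,8,has); (25,21,has); (25,22,has); (26,9,has); (26,22,has); (26,23,has); (27,21,has); (27,22,has); (27,23,has)
final:
nodes: 3:pt, 5:pt, 7:pt, 8:pt, 9:pt, 13:F, 14:pt, 15:pt, 16:pt, 17:F, 18:F, 19:F, 20:F, 21:pt, 22:pt, 23:pt, 24:F, 25:F, 26:F, 27:F
edges: (13,3,has); (13,3,hask); (13,7,has); (13,8,has); (17,7,has); (17,14,has); (17,16,has); (18,8,has); (18,14,has); (18,15,has); (19,9,has); (19,15,has); (19,16,has); (20,14,has); (20,15,has); (20,16,has); (24,3,has); (24,21,has); (24,23,has); (25,8,has); (25,21,has); (25,22,has); (26,9,has); (26,22,has); (26,23,has); (27,21,has); (27,22,has); (27,23,has)


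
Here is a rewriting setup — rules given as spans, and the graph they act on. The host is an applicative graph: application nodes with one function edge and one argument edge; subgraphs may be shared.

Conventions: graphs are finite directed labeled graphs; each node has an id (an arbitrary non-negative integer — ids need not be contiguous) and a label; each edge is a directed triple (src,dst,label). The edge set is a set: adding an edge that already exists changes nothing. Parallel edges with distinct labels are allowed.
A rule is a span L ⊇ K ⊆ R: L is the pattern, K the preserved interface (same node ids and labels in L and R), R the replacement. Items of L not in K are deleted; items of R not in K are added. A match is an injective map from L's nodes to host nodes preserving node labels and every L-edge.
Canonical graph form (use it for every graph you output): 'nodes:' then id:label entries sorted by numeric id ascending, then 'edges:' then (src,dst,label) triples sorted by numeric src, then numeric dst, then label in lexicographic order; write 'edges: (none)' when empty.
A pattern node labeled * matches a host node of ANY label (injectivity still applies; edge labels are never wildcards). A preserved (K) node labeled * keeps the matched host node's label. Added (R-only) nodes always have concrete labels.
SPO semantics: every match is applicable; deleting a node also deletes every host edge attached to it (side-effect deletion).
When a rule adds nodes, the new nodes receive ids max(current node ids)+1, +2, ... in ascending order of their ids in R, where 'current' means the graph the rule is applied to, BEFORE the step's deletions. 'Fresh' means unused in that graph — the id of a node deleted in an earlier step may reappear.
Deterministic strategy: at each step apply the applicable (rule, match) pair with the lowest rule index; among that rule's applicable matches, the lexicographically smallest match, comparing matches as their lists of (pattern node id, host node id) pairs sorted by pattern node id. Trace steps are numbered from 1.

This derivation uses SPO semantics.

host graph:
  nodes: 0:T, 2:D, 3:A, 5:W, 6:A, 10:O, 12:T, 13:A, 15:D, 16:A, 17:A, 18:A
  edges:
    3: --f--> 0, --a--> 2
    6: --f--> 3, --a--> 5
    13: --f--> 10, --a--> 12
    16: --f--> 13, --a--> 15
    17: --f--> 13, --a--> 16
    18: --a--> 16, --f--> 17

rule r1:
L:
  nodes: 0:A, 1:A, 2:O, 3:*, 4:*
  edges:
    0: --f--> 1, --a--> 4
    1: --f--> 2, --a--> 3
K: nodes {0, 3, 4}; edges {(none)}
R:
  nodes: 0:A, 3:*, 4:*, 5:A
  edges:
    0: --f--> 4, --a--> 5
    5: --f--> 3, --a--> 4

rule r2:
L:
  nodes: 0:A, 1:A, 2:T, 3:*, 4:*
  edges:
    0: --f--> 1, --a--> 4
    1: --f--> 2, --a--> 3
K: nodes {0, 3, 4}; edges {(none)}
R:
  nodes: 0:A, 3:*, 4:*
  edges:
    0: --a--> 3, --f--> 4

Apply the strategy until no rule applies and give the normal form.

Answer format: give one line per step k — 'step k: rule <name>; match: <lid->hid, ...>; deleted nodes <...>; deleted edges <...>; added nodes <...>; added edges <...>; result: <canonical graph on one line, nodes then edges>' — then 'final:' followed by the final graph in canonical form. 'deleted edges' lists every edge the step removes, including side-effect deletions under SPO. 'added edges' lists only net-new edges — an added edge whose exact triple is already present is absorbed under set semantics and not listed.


step 1: rule r1; match: 0->16, 1->13, 2->10, 3->12, 4->15; deleted nodes 10, 13; deleted edges (13,10,f); (13,12,a); (16,13,f); (16,15,a); (17,13,f); added nodes 19; added edges (16,15,f); (16,19,a); (19,12,f); (19,15,a); result: nodes: 0:T, 2:D, 3:A, 5:W, 6:A, 12:T, 15:D, 16:A, 17:A, 18:A, 19:A edges: (3,0,f); (3,2,a); (6,3,f); (6,5,a); (16,15,f); (16,19,a); (17,16,a); (18,16,a); (18,17,f); (19,12,f); (19,15,a)
step 2: rule r2; match: 0->6, 1->3, 2->0, 3->2, 4->5; deleted nodes 0, 3; deleted edges (3,0,f); (3,2,a); (6,3,f); (6,5,a); added nodes (none); added edges (6,2,a); (6,5,f); result: nodes: 2:D, 5:W, 6:A, 12:T, 15:D, 16:A, 17:A, 18:A, 19:A edges: (6,2,a); (6,5,f); (16,15,f); (16,19,a); (17,16,a); (18,16,a); (18,17,f); (19,12,f); (19,15,a)
final:
nodes: 2:D, 5:W, 6:A, 12:T, 15:D, 16:A, 17:A, 18:A, 19:A
edges: (6,2,a); (6,5,f); (16,15,f); (16,19,a); (17,16,a); (18,16,a); (18,17,f); (19,12,f); (19,15,a)
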